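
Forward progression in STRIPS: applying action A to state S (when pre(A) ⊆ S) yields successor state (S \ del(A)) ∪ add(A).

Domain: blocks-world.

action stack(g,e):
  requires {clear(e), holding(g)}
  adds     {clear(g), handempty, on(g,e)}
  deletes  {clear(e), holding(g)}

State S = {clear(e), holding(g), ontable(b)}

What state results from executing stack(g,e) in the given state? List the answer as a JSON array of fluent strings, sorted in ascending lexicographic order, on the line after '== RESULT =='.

Compute (S \ del) ∪ add:
  pre ⊆ S: {clear(e), holding(g)} ⊆ S  — applicable
  S \ del = {ontable(b)}
  ∪ add   = {clear(g), handempty, on(g,e), ontable(b)}

== RESULT ==
["clear(g)", "handempty", "on(g,e)", "ontable(b)"]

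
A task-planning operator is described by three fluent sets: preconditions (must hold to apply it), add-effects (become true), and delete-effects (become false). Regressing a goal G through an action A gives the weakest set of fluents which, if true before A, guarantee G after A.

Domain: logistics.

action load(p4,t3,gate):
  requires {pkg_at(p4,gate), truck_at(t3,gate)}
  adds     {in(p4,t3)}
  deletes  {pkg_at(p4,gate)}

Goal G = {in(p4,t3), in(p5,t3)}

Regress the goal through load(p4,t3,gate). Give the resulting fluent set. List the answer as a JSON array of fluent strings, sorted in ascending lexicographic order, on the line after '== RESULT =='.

Regress:
  G ∩ del = {}  (empty — regression defined)
  G \ add = {in(p4,t3), in(p5,t3)} \ {in(p4,t3)} = {in(p5,t3)}
  ∪ pre   = {in(p5,t3)} ∪ {pkg_at(p4,gate), truck_at(t3,gate)}
          = {in(p5,t3), pkg_at(p4,gate), truck_at(t3,gate)}

== RESULT ==
["in(p5,t3)", "pkg_at(p4,gate)", "truck_at(t3,gate)"]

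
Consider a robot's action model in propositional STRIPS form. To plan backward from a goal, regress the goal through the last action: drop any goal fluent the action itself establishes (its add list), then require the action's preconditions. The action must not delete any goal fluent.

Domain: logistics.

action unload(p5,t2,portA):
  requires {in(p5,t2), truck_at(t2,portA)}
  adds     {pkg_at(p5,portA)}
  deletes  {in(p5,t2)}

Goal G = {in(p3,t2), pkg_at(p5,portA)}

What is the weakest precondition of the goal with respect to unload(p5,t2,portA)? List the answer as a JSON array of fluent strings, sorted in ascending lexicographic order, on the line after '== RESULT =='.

Compute (G \ add) ∪ pre:
  G ∩ del = {}  (empty — regression defined)
  G \ add = {in(p3,t2), pkg_at(p5,portA)} \ {pkg_at(p5,portA)} = {in(p3,t2)}
  ∪ pre   = {in(p3,t2)} ∪ {in(p5,t2), truck_at(t2,portA)}
          = {in(p3,t2), in(p5,t2), truck_at(t2,portA)}

== RESULT ==
["in(p3,t2)", "in(p5,t2)", "truck_at(t2,portA)"]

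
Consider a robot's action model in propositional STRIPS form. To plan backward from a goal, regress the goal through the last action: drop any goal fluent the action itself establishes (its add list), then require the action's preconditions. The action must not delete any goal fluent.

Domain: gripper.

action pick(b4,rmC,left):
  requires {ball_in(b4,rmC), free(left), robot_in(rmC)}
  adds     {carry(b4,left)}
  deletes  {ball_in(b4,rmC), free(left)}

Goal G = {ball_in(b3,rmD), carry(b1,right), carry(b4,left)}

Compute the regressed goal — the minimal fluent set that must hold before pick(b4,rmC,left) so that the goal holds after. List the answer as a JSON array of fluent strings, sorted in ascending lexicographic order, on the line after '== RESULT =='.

Compute (G \ add) ∪ pre:
  G ∩ del = {}  (empty — regression defined)
  G \ add = {ball_in(b3,rmD), carry(b1,right), carry(b4,left)} \ {carry(b4,left)} = {ball_in(b3,rmD), carry(b1,right)}
  ∪ pre   = {ball_in(b3,rmD), carry(b1,right)} ∪ {ball_in(b4,rmC), free(left), robot_in(rmC)}
          = {ball_in(b3,rmD), ball_in(b4,rmC), carry(b1,right), free(left), robot_in(rmC)}

== RESULT ==
["ball_in(b3,rmD)", "ball_in(b4,rmC)", "carry(b1,right)", "free(left)", "robot_in(rmC)"]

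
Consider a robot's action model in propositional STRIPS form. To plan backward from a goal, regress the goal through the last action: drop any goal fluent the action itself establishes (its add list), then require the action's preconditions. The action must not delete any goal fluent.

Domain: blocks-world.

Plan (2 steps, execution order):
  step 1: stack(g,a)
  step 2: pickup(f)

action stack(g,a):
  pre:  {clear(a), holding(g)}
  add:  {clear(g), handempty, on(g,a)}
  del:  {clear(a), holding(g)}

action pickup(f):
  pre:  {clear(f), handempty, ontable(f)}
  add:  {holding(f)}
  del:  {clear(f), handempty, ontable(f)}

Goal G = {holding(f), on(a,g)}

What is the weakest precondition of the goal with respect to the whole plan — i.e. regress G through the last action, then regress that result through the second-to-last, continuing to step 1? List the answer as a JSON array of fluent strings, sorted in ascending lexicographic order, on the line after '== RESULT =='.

Regress step by step:
  through step 2 (pickup(f)): drop {holding(f)}, keep {on(a,g)}, require {clear(f), handempty, ontable(f)}
    → {clear(f), handempty, on(a,g), ontable(f)}
  through step 1 (stack(g,a)): drop {handempty}, keep {clear(f), on(a,g), ontable(f)}, require {clear(a), holding(g)}
    → {clear(a), clear(f), holding(g), on(a,g), ontable(f)}

== RESULT ==
["clear(a)", "clear(f)", "holding(g)", "on(a,g)", "ontable(f)"]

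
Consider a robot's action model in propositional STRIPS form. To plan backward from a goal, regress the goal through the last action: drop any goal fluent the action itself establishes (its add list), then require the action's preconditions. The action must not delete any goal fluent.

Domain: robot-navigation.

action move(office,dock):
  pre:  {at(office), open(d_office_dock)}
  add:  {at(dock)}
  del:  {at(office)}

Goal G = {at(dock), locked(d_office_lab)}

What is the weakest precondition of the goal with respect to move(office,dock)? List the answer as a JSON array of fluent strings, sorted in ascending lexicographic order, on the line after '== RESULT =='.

Regress:
  G ∩ del = {}  (empty — regression defined)
  G \ add = {at(dock), locked(d_office_lab)} \ {at(dock)} = {locked(d_office_lab)}
  ∪ pre   = {locked(d_office_lab)} ∪ {at(office), open(d_office_dock)}
          = {at(office), locked(d_office_lab), open(d_office_dock)}

== RESULT ==
["at(office)", "locked(d_office_lab)", "open(d_office_dock)"]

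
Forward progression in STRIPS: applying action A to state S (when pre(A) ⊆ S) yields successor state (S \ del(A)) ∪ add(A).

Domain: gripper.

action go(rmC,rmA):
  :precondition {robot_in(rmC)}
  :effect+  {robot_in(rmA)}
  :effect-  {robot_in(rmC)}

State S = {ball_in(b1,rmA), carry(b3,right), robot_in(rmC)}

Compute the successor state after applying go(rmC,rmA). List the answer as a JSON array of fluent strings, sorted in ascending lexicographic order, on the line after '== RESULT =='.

Progress:
  pre ⊆ S: {robot_in(rmC)} ⊆ S  — applicable
  S \ del = {ball_in(b1,rmA), carry(b3,right)}
  ∪ add   = {ball_in(b1,rmA), carry(b3,right), robot_in(rmA)}

== RESULT ==
["ball_in(b1,rmA)", "carry(b3,right)", "robot_in(rmA)"]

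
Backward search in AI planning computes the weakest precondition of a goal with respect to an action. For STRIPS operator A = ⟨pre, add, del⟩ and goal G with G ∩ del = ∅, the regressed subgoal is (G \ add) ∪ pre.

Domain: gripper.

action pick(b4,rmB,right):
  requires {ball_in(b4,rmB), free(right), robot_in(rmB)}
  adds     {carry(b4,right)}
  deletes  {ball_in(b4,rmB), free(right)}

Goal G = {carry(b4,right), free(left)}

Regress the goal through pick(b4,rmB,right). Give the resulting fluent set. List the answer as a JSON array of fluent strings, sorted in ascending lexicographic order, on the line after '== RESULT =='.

Regress:
  G ∩ del = {}  (empty — regression defined)
  G \ add = {carry(b4,right), free(left)} \ {carry(b4,right)} = {free(left)}
  ∪ pre   = {free(left)} ∪ {ball_in(b4,rmB), free(right), robot_in(rmB)}
          = {ball_in(b4,rmB), free(left), free(right), robot_in(rmB)}

== RESULT ==
["ball_in(b4,rmB)", "free(left)", "free(right)", "robot_in(rmB)"]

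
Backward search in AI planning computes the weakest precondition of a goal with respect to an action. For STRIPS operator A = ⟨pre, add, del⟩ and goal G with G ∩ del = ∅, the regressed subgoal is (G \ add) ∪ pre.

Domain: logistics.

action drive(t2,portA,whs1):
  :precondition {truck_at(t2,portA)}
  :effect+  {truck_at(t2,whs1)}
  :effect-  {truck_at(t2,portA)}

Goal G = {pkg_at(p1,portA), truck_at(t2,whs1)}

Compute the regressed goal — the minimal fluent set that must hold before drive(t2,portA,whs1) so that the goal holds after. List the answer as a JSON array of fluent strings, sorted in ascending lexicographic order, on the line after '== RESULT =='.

Regress:
  G ∩ del = {}  (empty — regression defined)
  G \ add = {pkg_at(p1,portA), truck_at(t2,whs1)} \ {truck_at(t2,whs1)} = {pkg_at(p1,portA)}
  ∪ pre   = {pkg_at(p1,portA)} ∪ {truck_at(t2,portA)}
          = {pkg_at(p1,portA), truck_at(t2,portA)}

== RESULT ==
["pkg_at(p1,portA)", "truck_at(t2,portA)"]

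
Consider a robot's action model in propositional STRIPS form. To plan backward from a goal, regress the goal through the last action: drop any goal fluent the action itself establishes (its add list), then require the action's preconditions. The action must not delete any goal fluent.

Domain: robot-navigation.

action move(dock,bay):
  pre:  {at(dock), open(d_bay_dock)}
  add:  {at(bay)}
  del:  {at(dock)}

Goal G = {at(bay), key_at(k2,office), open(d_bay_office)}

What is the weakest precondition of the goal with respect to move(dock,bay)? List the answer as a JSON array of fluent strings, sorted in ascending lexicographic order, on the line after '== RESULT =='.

Compute (G \ add) ∪ pre:
  G ∩ del = {}  (empty — regression defined)
  G \ add = {at(bay), key_at(k2,office), open(d_bay_office)} \ {at(bay)} = {key_at(k2,office), open(d_bay_office)}
  ∪ pre   = {key_at(k2,office), open(d_bay_office)} ∪ {at(dock), open(d_bay_dock)}
          = {at(dock), key_at(k2,office), open(d_bay_dock), open(d_bay_office)}

== RESULT ==
["at(dock)", "key_at(k2,office)", "open(d_bay_dock)", "open(d_bay_office)"]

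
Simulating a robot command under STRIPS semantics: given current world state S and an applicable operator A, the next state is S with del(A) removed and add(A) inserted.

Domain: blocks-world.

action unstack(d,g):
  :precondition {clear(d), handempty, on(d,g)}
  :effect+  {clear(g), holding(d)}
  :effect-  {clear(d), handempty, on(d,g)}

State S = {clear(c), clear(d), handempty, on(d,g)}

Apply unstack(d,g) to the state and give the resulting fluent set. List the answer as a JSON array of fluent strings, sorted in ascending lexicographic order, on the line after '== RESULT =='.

Compute (S \ del) ∪ add:
  pre ⊆ S: {clear(d), handempty, on(d,g)} ⊆ S  — applicable
  S \ del = {clear(c)}
  ∪ add   = {clear(c), clear(g), holding(d)}

== RESULT ==
["clear(c)", "clear(g)", "holding(d)"]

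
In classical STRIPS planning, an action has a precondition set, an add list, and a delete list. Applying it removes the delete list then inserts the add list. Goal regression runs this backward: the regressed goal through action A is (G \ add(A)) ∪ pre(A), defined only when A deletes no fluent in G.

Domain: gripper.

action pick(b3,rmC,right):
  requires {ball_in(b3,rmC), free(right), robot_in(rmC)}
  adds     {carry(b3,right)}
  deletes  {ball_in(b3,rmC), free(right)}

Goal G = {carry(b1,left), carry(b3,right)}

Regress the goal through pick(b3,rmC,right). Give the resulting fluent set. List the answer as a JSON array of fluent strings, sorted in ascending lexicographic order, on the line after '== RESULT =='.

Compute (G \ add) ∪ pre:
  G ∩ del = {}  (empty — regression defined)
  G \ add = {carry(b1,left), carry(b3,right)} \ {carry(b3,right)} = {carry(b1,left)}
  ∪ pre   = {carry(b1,left)} ∪ {ball_in(b3,rmC), free(right), robot_in(rmC)}
          = {ball_in(b3,rmC), carry(b1,left), free(right), robot_in(rmC)}

== RESULT ==
["ball_in(b3,rmC)", "carry(b1,left)", "free(right)", "robot_in(rmC)"]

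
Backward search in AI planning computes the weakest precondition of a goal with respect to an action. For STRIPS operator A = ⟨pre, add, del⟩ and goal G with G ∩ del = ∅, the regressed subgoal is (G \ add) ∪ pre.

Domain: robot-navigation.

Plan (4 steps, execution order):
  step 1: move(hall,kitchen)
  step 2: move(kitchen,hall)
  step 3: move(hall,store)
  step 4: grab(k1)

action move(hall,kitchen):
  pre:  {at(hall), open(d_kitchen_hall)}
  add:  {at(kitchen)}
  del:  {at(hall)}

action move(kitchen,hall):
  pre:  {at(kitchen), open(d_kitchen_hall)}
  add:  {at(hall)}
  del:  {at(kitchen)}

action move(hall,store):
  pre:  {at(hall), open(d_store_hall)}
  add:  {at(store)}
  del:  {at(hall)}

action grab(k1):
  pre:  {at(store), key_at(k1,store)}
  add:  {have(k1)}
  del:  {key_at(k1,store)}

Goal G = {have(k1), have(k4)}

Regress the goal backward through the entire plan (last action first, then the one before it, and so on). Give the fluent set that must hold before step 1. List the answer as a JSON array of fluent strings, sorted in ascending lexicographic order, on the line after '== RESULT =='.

Work backward from the goal:
  through step 4 (grab(k1)): drop {have(k1)}, keep {have(k4)}, require {at(store), key_at(k1,store)}
    → {at(store), have(k4), key_at(k1,store)}
  through step 3 (move(hall,store)): drop {at(store)}, keep {have(k4), key_at(k1,store)}, require {at(hall), open(d_store_hall)}
    → {at(hall), have(k4), key_at(k1,store), open(d_store_hall)}
  through step 2 (move(kitchen,hall)): drop {at(hall)}, keep {have(k4), key_at(k1,store), open(d_store_hall)}, require {at(kitchen), open(d_kitchen_hall)}
    → {at(kitchen), have(k4), key_at(k1,store), open(d_kitchen_hall), open(d_store_hall)}
  through step 1 (move(hall,kitchen)): drop {at(kitchen)}, keep {have(k4), key_at(k1,store), open(d_kitchen_hall), open(d_store_hall)}, require {at(hall), open(d_kitchen_hall)}
    → {at(hall), have(k4), key_at(k1,store), open(d_kitchen_hall), open(d_store_hall)}

== RESULT ==
["at(hall)", "have(k4)", "key_at(k1,store)", "open(d_kitchen_hall)", "open(d_store_hall)"]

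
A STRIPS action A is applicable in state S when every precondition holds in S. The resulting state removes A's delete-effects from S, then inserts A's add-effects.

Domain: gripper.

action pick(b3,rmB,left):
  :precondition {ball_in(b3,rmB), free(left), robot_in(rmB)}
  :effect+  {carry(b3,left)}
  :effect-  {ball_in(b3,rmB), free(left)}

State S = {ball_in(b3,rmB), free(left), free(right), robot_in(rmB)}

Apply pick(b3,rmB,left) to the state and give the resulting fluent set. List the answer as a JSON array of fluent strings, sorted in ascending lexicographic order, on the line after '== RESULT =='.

Progress:
  pre ⊆ S: {ball_in(b3,rmB), free(left), robot_in(rmB)} ⊆ S  — applicable
  S \ del = {free(right), robot_in(rmB)}
  ∪ add   = {carry(b3,left), free(right), robot_in(rmB)}

== RESULT ==
["carry(b3,left)", "free(right)", "robot_in(rmB)"]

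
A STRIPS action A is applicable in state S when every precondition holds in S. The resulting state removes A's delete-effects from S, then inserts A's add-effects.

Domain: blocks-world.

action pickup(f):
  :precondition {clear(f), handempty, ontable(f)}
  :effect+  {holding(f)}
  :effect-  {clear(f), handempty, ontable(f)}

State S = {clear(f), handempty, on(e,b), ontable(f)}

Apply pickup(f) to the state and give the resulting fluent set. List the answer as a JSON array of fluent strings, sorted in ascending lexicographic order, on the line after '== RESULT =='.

Progress:
  pre ⊆ S: {clear(f), handempty, ontable(f)} ⊆ S  — applicable
  S \ del = {on(e,b)}
  ∪ add   = {holding(f), on(e,b)}

== RESULT ==
["holding(f)", "on(e,b)"]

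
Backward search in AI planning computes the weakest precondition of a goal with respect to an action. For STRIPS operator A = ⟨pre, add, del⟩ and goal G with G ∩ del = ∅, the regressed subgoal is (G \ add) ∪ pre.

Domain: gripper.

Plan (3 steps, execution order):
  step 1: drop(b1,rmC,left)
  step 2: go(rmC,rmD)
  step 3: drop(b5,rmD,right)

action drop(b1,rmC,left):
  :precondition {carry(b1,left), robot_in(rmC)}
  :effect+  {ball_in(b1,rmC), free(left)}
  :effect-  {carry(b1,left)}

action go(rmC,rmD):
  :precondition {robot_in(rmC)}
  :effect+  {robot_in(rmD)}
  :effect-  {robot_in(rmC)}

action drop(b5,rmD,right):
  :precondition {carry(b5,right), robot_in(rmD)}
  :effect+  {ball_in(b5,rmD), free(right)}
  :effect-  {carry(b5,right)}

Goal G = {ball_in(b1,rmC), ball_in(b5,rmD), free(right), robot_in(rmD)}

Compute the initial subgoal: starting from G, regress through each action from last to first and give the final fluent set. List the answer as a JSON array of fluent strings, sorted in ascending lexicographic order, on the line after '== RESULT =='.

Work backward from the goal:
  through step 3 (drop(b5,rmD,right)): drop {ball_in(b5,rmD), free(right)}, keep {ball_in(b1,rmC), robot_in(rmD)}, require {carry(b5,right), robot_in(rmD)}
    → {ball_in(b1,rmC), carry(b5,right), robot_in(rmD)}
  through step 2 (go(rmC,rmD)): drop {robot_in(rmD)}, keep {ball_in(b1,rmC), carry(b5,right)}, require {robot_in(rmC)}
    → {ball_in(b1,rmC), carry(b5,right), robot_in(rmC)}
  through step 1 (drop(b1,rmC,left)): drop {ball_in(b1,rmC)}, keep {carry(b5,right), robot_in(rmC)}, require {carry(b1,left), robot_in(rmC)}
    → {carry(b1,left), carry(b5,right), robot_in(rmC)}

== RESULT ==
["carry(b1,left)", "carry(b5,right)", "robot_in(rmC)"]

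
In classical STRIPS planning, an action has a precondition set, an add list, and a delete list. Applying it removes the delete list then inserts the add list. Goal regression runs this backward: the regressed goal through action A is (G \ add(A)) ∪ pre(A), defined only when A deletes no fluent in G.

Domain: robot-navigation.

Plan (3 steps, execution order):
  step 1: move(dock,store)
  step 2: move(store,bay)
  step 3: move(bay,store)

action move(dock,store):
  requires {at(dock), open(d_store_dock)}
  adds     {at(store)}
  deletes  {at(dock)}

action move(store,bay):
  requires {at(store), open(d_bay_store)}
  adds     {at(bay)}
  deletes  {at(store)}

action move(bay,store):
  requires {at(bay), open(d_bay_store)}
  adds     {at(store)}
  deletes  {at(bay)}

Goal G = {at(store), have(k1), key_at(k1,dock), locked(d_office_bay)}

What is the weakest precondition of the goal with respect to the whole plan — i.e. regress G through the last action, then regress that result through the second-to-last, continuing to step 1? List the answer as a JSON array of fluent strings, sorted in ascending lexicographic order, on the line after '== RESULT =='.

Work backward from the goal:
  through step 3 (move(bay,store)): drop {at(store)}, keep {have(k1), key_at(k1,dock), locked(d_office_bay)}, require {at(bay), open(d_bay_store)}
    → {at(bay), have(k1), key_at(k1,dock), locked(d_office_bay), open(d_bay_store)}
  through step 2 (move(store,bay)): drop {at(bay)}, keep {have(k1), key_at(k1,dock), locked(d_office_bay), open(d_bay_store)}, require {at(store), open(d_bay_store)}
    → {at(store), have(k1), key_at(k1,dock), locked(d_office_bay), open(d_bay_store)}
  through step 1 (move(dock,store)): drop {at(store)}, keep {have(k1), key_at(k1,dock), locked(d_office_bay), open(d_bay_store)}, require {at(dock), open(d_store_dock)}
    → {at(dock), have(k1), key_at(k1,dock), locked(d_office_bay), open(d_bay_store), open(d_store_dock)}

== RESULT ==
["at(dock)", "have(k1)", "key_at(k1,dock)", "locked(d_office_bay)", "open(d_bay_store)", "open(d_store_dock)"]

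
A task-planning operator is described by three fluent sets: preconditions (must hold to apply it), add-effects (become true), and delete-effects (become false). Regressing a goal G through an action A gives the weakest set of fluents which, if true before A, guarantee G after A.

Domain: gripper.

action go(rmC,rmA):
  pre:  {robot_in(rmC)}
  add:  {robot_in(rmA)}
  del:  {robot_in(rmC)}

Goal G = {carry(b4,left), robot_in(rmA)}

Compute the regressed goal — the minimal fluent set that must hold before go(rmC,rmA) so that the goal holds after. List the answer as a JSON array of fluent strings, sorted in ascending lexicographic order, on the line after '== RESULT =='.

Compute (G \ add) ∪ pre:
  G ∩ del = {}  (empty — regression defined)
  G \ add = {carry(b4,left), robot_in(rmA)} \ {robot_in(rmA)} = {carry(b4,left)}
  ∪ pre   = {carry(b4,left)} ∪ {robot_in(rmC)}
          = {carry(b4,left), robot_in(rmC)}

== RESULT ==
["carry(b4,left)", "robot_in(rmC)"]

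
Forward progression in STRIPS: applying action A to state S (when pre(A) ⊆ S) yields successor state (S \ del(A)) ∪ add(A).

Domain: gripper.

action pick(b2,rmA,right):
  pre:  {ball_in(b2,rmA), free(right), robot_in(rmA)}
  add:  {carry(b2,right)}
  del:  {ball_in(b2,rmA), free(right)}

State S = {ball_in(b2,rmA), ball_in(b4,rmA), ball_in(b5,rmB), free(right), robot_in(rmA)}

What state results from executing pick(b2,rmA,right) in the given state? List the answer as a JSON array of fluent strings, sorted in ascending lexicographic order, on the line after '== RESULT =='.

Progress:
  pre ⊆ S: {ball_in(b2,rmA), free(right), robot_in(rmA)} ⊆ S  — applicable
  S \ del = {ball_in(b4,rmA), ball_in(b5,rmB), robot_in(rmA)}
  ∪ add   = {ball_in(b4,rmA), ball_in(b5,rmB), carry(b2,right), robot_in(rmA)}

== RESULT ==
["ball_in(b4,rmA)", "ball_in(b5,rmB)", "carry(b2,right)", "robot_in(rmA)"]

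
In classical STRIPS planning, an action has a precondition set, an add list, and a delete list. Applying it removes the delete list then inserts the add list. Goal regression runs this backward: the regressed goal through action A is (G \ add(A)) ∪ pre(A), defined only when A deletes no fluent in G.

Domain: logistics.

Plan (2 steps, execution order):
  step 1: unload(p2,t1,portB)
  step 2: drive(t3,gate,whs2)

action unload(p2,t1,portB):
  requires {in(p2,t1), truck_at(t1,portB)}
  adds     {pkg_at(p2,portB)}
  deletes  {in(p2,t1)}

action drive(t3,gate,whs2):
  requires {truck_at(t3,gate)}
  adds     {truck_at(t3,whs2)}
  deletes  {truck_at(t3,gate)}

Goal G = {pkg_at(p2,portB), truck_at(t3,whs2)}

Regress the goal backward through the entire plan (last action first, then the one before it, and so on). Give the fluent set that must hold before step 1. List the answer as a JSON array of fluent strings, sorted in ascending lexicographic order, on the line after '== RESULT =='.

Regress step by step:
  through step 2 (drive(t3,gate,whs2)): drop {truck_at(t3,whs2)}, keep {pkg_at(p2,portB)}, require {truck_at(t3,gate)}
    → {pkg_at(p2,portB), truck_at(t3,gate)}
  through step 1 (unload(p2,t1,portB)): drop {pkg_at(p2,portB)}, keep {truck_at(t3,gate)}, require {in(p2,t1), truck_at(t1,portB)}
    → {in(p2,t1), truck_at(t1,portB), truck_at(t3,gate)}

== RESULT ==
["in(p2,t1)", "truck_at(t1,portB)", "truck_at(t3,gate)"]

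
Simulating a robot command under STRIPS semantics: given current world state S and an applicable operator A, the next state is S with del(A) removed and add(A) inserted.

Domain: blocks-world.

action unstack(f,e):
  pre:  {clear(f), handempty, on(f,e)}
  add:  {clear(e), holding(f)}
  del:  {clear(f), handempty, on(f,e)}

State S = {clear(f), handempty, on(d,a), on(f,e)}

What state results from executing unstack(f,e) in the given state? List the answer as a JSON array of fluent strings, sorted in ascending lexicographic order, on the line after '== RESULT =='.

Progress:
  pre ⊆ S: {clear(f), handempty, on(f,e)} ⊆ S  — applicable
  S \ del = {on(d,a)}
  ∪ add   = {clear(e), holding(f), on(d,a)}

== RESULT ==
["clear(e)", "holding(f)", "on(d,a)"]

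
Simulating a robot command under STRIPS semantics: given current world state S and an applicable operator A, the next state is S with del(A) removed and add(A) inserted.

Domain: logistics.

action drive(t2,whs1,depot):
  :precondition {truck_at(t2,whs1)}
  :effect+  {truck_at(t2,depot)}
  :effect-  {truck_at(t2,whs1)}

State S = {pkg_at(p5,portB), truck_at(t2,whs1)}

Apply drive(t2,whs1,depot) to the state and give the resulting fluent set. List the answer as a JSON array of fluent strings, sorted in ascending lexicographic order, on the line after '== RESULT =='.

Progress:
  pre ⊆ S: {truck_at(t2,whs1)} ⊆ S  — applicable
  S \ del = {pkg_at(p5,portB)}
  ∪ add   = {pkg_at(p5,portB), truck_at(t2,depot)}

== RESULT ==
["pkg_at(p5,portB)", "truck_at(t2,depot)"]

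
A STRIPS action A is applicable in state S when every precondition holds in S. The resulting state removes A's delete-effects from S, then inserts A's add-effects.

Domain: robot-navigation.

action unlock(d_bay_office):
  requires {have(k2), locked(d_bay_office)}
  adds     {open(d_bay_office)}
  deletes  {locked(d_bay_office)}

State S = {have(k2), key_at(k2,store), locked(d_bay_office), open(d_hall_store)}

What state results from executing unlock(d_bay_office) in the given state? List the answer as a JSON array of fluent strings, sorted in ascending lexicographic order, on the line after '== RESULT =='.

Progress:
  pre ⊆ S: {have(k2), locked(d_bay_office)} ⊆ S  — applicable
  S \ del = {have(k2), key_at(k2,store), open(d_hall_store)}
  ∪ add   = {have(k2), key_at(k2,store), open(d_bay_office), open(d_hall_store)}

== RESULT ==
["have(k2)", "key_at(k2,store)", "open(d_bay_office)", "open(d_hall_store)"]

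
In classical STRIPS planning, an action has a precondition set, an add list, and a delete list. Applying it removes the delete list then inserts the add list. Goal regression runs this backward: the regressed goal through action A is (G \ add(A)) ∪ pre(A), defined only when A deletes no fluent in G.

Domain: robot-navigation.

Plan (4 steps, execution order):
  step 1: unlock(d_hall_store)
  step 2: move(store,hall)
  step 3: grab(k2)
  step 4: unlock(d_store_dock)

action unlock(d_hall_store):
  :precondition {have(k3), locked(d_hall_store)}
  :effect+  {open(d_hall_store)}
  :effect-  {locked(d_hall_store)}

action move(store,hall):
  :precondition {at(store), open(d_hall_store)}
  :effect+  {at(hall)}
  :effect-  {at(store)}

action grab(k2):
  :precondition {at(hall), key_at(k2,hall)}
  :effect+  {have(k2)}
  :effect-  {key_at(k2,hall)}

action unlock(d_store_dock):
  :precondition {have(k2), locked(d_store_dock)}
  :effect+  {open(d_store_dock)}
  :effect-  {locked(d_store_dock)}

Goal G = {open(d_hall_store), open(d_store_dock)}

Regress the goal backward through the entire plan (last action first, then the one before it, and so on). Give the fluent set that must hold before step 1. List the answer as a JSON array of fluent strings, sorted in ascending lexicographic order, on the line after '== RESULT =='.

Regress step by step:
  through step 4 (unlock(d_store_dock)): drop {open(d_store_dock)}, keep {open(d_hall_store)}, require {have(k2), locked(d_store_dock)}
    → {have(k2), locked(d_store_dock), open(d_hall_store)}
  through step 3 (grab(k2)): drop {have(k2)}, keep {locked(d_store_dock), open(d_hall_store)}, require {at(hall), key_at(k2,hall)}
    → {at(hall), key_at(k2,hall), locked(d_store_dock), open(d_hall_store)}
  through step 2 (move(store,hall)): drop {at(hall)}, keep {key_at(k2,hall), locked(d_store_dock), open(d_hall_store)}, require {at(store), open(d_hall_store)}
    → {at(store), key_at(k2,hall), locked(d_store_dock), open(d_hall_store)}
  through step 1 (unlock(d_hall_store)): drop {open(d_hall_store)}, keep {at(store), key_at(k2,hall), locked(d_store_dock)}, require {have(k3), locked(d_hall_store)}
    → {at(store), have(k3), key_at(k2,hall), locked(d_hall_store), locked(d_store_dock)}

== RESULT ==
["at(store)", "have(k3)", "key_at(k2,hall)", "locked(d_hall_store)", "locked(d_store_dock)"]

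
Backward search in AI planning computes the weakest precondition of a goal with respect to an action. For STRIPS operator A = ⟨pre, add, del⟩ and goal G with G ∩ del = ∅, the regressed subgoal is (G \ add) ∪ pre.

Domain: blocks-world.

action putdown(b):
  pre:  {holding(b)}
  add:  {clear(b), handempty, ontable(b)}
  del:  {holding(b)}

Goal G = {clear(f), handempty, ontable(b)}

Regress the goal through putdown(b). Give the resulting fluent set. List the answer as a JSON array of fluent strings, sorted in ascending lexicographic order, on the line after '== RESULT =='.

Compute (G \ add) ∪ pre:
  G ∩ del = {}  (empty — regression defined)
  G \ add = {clear(f), handempty, ontable(b)} \ {clear(b), handempty, ontable(b)} = {clear(f)}
  ∪ pre   = {clear(f)} ∪ {holding(b)}
          = {clear(f), holding(b)}

== RESULT ==
["clear(f)", "holding(b)"]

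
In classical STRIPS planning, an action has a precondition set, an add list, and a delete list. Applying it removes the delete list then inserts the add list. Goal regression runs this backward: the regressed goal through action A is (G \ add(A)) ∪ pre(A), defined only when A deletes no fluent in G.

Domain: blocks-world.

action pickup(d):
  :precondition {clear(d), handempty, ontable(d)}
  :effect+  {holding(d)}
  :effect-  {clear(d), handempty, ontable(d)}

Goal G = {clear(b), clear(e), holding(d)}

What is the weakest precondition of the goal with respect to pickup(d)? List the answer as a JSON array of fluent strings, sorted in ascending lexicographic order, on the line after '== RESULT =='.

Compute (G \ add) ∪ pre:
  G ∩ del = {}  (empty — regression defined)
  G \ add = {clear(b), clear(e), holding(d)} \ {holding(d)} = {clear(b), clear(e)}
  ∪ pre   = {clear(b), clear(e)} ∪ {clear(d), handempty, ontable(d)}
          = {clear(b), clear(d), clear(e), handempty, ontable(d)}

== RESULT ==
["clear(b)", "clear(d)", "clear(e)", "handempty", "ontable(d)"]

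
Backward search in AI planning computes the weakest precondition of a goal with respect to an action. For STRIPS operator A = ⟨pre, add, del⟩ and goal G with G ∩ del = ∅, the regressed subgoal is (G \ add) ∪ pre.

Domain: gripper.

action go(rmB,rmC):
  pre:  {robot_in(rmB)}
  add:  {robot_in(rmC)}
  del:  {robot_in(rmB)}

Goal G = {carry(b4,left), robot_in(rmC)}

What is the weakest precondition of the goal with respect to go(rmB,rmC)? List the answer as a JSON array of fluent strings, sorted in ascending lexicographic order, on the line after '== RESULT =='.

Compute (G \ add) ∪ pre:
  G ∩ del = {}  (empty — regression defined)
  G \ add = {carry(b4,left), robot_in(rmC)} \ {robot_in(rmC)} = {carry(b4,left)}
  ∪ pre   = {carry(b4,left)} ∪ {robot_in(rmB)}
          = {carry(b4,left), robot_in(rmB)}

== RESULT ==
["carry(b4,left)", "robot_in(rmB)"]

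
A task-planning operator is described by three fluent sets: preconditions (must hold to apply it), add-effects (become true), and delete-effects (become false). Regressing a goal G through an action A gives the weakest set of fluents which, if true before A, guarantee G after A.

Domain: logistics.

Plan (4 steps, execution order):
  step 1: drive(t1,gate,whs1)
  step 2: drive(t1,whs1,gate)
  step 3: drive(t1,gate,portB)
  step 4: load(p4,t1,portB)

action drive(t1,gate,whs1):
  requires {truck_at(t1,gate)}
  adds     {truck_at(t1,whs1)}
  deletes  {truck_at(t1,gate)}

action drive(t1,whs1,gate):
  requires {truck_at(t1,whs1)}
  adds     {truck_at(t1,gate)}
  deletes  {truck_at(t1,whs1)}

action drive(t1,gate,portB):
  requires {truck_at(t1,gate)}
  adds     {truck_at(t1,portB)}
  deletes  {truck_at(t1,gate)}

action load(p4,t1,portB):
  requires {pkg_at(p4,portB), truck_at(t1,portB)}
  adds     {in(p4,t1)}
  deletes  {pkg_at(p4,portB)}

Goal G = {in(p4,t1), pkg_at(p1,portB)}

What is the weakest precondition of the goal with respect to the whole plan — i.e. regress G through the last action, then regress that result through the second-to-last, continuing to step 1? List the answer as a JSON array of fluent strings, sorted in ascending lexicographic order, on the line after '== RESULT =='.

Regress step by step:
  through step 4 (load(p4,t1,portB)): drop {in(p4,t1)}, keep {pkg_at(p1,portB)}, require {pkg_at(p4,portB), truck_at(t1,portB)}
    → {pkg_at(p1,portB), pkg_at(p4,portB), truck_at(t1,portB)}
  through step 3 (drive(t1,gate,portB)): drop {truck_at(t1,portB)}, keep {pkg_at(p1,portB), pkg_at(p4,portB)}, require {truck_at(t1,gate)}
    → {pkg_at(p1,portB), pkg_at(p4,portB), truck_at(t1,gate)}
  through step 2 (drive(t1,whs1,gate)): drop {truck_at(t1,gate)}, keep {pkg_at(p1,portB), pkg_at(p4,portB)}, require {truck_at(t1,whs1)}
    → {pkg_at(p1,portB), pkg_at(p4,portB), truck_at(t1,whs1)}
  through step 1 (drive(t1,gate,whs1)): drop {truck_at(t1,whs1)}, keep {pkg_at(p1,portB), pkg_at(p4,portB)}, require {truck_at(t1,gate)}
    → {pkg_at(p1,portB), pkg_at(p4,portB), truck_at(t1,gate)}

== RESULT ==
["pkg_at(p1,portB)", "pkg_at(p4,portB)", "truck_at(t1,gate)"]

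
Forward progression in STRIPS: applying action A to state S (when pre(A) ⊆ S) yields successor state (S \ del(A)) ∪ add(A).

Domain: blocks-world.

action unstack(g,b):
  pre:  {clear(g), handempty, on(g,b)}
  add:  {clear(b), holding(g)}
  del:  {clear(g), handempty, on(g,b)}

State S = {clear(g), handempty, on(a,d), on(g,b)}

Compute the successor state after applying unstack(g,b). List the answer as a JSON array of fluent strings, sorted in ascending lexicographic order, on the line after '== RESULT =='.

Progress:
  pre ⊆ S: {clear(g), handempty, on(g,b)} ⊆ S  — applicable
  S \ del = {on(a,d)}
  ∪ add   = {clear(b), holding(g), on(a,d)}

== RESULT ==
["clear(b)", "holding(g)", "on(a,d)"]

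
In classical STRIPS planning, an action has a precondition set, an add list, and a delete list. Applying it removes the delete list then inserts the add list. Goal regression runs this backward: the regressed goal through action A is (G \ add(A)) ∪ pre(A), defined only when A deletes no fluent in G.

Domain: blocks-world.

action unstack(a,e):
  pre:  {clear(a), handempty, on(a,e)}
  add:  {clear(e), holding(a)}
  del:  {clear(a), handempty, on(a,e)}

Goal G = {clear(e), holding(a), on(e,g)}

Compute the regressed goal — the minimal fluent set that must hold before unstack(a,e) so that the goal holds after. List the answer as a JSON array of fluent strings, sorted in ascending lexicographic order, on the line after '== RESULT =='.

Regress:
  G ∩ del = {}  (empty — regression defined)
  G \ add = {clear(e), holding(a), on(e,g)} \ {clear(e), holding(a)} = {on(e,g)}
  ∪ pre   = {on(e,g)} ∪ {clear(a), handempty, on(a,e)}
          = {clear(a), handempty, on(a,e), on(e,g)}

== RESULT ==
["clear(a)", "handempty", "on(a,e)", "on(e,g)"]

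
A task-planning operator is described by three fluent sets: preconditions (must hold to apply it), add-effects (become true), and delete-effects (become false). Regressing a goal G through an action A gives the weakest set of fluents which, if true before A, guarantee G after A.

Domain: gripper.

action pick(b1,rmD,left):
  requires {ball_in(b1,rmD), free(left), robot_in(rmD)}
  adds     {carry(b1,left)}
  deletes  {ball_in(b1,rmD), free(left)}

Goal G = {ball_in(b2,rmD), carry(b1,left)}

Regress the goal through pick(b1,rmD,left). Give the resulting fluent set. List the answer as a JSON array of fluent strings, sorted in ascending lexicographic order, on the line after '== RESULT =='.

Compute (G \ add) ∪ pre:
  G ∩ del = {}  (empty — regression defined)
  G \ add = {ball_in(b2,rmD), carry(b1,left)} \ {carry(b1,left)} = {ball_in(b2,rmD)}
  ∪ pre   = {ball_in(b2,rmD)} ∪ {ball_in(b1,rmD), free(left), robot_in(rmD)}
          = {ball_in(b1,rmD), ball_in(b2,rmD), free(left), robot_in(rmD)}

== RESULT ==
["ball_in(b1,rmD)", "ball_in(b2,rmD)", "free(left)", "robot_in(rmD)"]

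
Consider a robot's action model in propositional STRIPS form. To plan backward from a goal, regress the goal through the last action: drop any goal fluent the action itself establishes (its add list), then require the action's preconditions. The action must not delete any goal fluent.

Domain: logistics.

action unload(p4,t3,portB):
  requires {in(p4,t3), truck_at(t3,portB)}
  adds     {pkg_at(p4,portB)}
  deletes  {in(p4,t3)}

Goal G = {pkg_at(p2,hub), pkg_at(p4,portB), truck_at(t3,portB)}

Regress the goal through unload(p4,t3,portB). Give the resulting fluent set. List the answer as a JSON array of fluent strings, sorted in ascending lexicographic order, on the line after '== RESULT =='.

Regress:
  G ∩ del = {}  (empty — regression defined)
  G \ add = {pkg_at(p2,hub), pkg_at(p4,portB), truck_at(t3,portB)} \ {pkg_at(p4,portB)} = {pkg_at(p2,hub), truck_at(t3,portB)}
  ∪ pre   = {pkg_at(p2,hub), truck_at(t3,portB)} ∪ {in(p4,t3), truck_at(t3,portB)}
          = {in(p4,t3), pkg_at(p2,hub), truck_at(t3,portB)}

== RESULT ==
["in(p4,t3)", "pkg_at(p2,hub)", "truck_at(t3,portB)"]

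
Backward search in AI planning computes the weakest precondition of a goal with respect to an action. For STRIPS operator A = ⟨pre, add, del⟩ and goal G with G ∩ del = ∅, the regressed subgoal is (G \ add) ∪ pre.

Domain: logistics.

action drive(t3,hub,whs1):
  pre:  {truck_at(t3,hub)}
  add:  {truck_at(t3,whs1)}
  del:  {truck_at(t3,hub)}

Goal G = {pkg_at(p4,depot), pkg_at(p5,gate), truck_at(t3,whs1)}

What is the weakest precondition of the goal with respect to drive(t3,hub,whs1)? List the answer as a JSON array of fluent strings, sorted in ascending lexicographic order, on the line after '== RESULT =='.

Regress:
  G ∩ del = {}  (empty — regression defined)
  G \ add = {pkg_at(p4,depot), pkg_at(p5,gate), truck_at(t3,whs1)} \ {truck_at(t3,whs1)} = {pkg_at(p4,depot), pkg_at(p5,gate)}
  ∪ pre   = {pkg_at(p4,depot), pkg_at(p5,gate)} ∪ {truck_at(t3,hub)}
          = {pkg_at(p4,depot), pkg_at(p5,gate), truck_at(t3,hub)}

== RESULT ==
["pkg_at(p4,depot)", "pkg_at(p5,gate)", "truck_at(t3,hub)"]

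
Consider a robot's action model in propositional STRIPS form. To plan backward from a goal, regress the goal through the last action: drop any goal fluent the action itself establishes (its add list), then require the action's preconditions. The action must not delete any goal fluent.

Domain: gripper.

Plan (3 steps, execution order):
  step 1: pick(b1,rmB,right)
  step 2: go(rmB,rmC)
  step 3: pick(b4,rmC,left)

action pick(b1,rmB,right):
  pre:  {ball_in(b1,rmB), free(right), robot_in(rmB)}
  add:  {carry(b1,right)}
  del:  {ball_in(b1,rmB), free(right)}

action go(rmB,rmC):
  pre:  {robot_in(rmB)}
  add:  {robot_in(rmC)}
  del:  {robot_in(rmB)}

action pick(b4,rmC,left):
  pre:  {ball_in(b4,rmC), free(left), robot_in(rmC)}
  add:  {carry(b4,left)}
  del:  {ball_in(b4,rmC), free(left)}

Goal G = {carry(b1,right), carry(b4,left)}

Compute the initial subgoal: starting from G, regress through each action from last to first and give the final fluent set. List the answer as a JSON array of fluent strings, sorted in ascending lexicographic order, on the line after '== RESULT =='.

Regress step by step:
  through step 3 (pick(b4,rmC,left)): drop {carry(b4,left)}, keep {carry(b1,right)}, require {ball_in(b4,rmC), free(left), robot_in(rmC)}
    → {ball_in(b4,rmC), carry(b1,right), free(left), robot_in(rmC)}
  through step 2 (go(rmB,rmC)): drop {robot_in(rmC)}, keep {ball_in(b4,rmC), carry(b1,right), free(left)}, require {robot_in(rmB)}
    → {ball_in(b4,rmC), carry(b1,right), free(left), robot_in(rmB)}
  through step 1 (pick(b1,rmB,right)): drop {carry(b1,right)}, keep {ball_in(b4,rmC), free(left), robot_in(rmB)}, require {ball_in(b1,rmB), free(right), robot_in(rmB)}
    → {ball_in(b1,rmB), ball_in(b4,rmC), free(left), free(right), robot_in(rmB)}

== RESULT ==
["ball_in(b1,rmB)", "ball_in(b4,rmC)", "free(left)", "free(right)", "robot_in(rmB)"]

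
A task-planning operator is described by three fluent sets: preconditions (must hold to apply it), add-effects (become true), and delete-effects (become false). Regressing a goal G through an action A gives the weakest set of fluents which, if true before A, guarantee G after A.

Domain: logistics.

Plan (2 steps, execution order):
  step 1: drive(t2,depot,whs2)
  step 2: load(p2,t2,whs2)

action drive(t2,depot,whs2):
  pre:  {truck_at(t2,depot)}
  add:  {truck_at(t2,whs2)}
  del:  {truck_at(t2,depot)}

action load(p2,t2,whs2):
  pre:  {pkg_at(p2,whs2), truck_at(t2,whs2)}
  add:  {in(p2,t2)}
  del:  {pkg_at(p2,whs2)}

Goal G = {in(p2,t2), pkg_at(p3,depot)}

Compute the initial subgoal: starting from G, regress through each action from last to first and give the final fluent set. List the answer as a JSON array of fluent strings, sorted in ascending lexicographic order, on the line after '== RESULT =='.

Regress step by step:
  through step 2 (load(p2,t2,whs2)): drop {in(p2,t2)}, keep {pkg_at(p3,depot)}, require {pkg_at(p2,whs2), truck_at(t2,whs2)}
    → {pkg_at(p2,whs2), pkg_at(p3,depot), truck_at(t2,whs2)}
  through step 1 (drive(t2,depot,whs2)): drop {truck_at(t2,whs2)}, keep {pkg_at(p2,whs2), pkg_at(p3,depot)}, require {truck_at(t2,depot)}
    → {pkg_at(p2,whs2), pkg_at(p3,depot), truck_at(t2,depot)}

== RESULT ==
["pkg_at(p2,whs2)", "pkg_at(p3,depot)", "truck_at(t2,depot)"]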